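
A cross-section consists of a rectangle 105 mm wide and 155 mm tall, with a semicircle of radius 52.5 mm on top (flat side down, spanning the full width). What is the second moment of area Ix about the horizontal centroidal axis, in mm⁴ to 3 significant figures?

Ix ≈ 6.75 × 10⁷ mm⁴

Decompose the section into non-overlapping parts with the origin at the bottom-left of its bounding rectangle.
Rectangular body: 105 × 155, A = 16 275 mm², y = 77.5 mm, Ī = 32 583 906 mm⁴.
Semicircular cap: semicircle r = 52.5, A = 4329.5 mm², y = 177.28 mm, Ī = 833 814 mm⁴.
Centroid: ȳ = ΣA·y / ΣA = 98.467 mm.
Transfer each piece to the horizontal centroidal axis using Ī + A·d² with d = y − 98.467:
  rectangular body: d = -20.967 mm → contributes +39 738 339 mm⁴
  semicircular cap: d = 78.815 mm → contributes +27 727 959 mm⁴
Total I = 67 466 298 mm⁴.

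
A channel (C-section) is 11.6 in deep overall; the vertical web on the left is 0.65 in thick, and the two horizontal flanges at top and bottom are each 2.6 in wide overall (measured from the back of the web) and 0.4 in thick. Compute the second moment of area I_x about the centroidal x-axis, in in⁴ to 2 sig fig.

Treat the section as a set of non-overlapping primitives; coordinates are from the bounding-box lower-left.
Web: 0.65 × 11.6, A = 7.54 in², y = 5.8 in, Ī = 84.55 in⁴.
Top flange (beyond web): 1.95 × 0.4, A = 0.78 in², y = 11.4 in, Ī = 0.0104 in⁴.
Bottom flange (beyond web): 1.95 × 0.4, A = 0.78 in², y = 0.2 in, Ī = 0.0104 in⁴.
By symmetry the centroid is at mid-height, ȳ = 5.8 in.
Transfer each piece to the centroidal x-axis using Ī + A·d² with d = y − 5.8:
  web: d = 0 in → contributes +84.55 in⁴
  top flange (beyond web): d = 5.6 in → contributes +24.47 in⁴
  bottom flange (beyond web): d = -5.6 in → contributes +24.47 in⁴
Total I = 133.5 in⁴.

I_x ≈ 130 in⁴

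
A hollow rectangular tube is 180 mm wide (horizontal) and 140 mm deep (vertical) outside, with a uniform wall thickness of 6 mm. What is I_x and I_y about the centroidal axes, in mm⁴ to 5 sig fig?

I_x ≈ 1.1800 × 10⁷ mm⁴, I_y ≈ 1.7463 × 10⁷ mm⁴

Decompose the section into non-overlapping parts with the origin at the bottom-left of its bounding rectangle.
Outer rectangle: 180 × 140, A = 25 200 mm², y = 70 mm, Ī = 41 160 000 mm⁴.
Inner void (subtracted): 168 × 128, A = 21 504 mm², y = 70 mm, Ī = 29 360 128 mm⁴.
By symmetry the centroid is at mid-height, ȳ = 70 mm.
All pieces are centred on the centroidal x-axis, so I = ΣĪ (holes subtracted) = 11 799 872 mm⁴.
Repeating about the centroidal y-axis gives I_y = 17 462 592 mm⁴.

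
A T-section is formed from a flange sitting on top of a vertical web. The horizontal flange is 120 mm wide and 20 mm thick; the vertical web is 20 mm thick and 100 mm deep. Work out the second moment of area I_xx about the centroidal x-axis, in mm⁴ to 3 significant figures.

I_xx ≈ 5.67 × 10⁶ mm⁴

Decompose the section into non-overlapping parts with the origin at the bottom-left of its bounding rectangle.
Flange: 120 × 20, A = 2 400 mm², y = 110 mm, Ī = 80 000 mm⁴.
Web: 20 × 100, A = 2 000 mm², y = 50 mm, Ī = 1 666 667 mm⁴.
Centroid: ȳ = ΣA·y / ΣA = 82.727 mm.
Transfer each piece to the centroidal x-axis using Ī + A·d² with d = y − 82.727:
  flange: d = 27.273 mm → contributes +1 865 124 mm⁴
  web: d = -32.727 mm → contributes +3 808 815 mm⁴
Total I = 5 673 939 mm⁴.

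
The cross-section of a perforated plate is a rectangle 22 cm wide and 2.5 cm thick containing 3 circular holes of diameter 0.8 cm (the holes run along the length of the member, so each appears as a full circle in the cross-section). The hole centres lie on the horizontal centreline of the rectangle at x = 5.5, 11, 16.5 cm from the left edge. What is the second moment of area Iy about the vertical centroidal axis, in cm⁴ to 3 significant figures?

Decompose the section into non-overlapping parts with the origin at the bottom-left of its bounding rectangle.
Plate: 22 × 2.5, A = 55 cm², x = 11 cm, Ī = 2218.3 cm⁴.
Hole 1 (subtracted): ⌀0.8, A = 0.50265 cm², x = 5.5 cm, Ī = 0.020106 cm⁴.
Hole 2 (subtracted): ⌀0.8, A = 0.50265 cm², x = 11 cm, Ī = 0.020106 cm⁴.
Hole 3 (subtracted): ⌀0.8, A = 0.50265 cm², x = 16.5 cm, Ī = 0.020106 cm⁴.
By symmetry the centroid is at mid-width, x̄ = 11 cm.
Transfer each piece to the vertical centroidal axis using Ī + A·d² with d = x − 11:
  plate: d = 0 cm → contributes +2218.3 cm⁴
  hole 1: d = -5.5 cm → contributes −15.225 cm⁴
  hole 2: d = 0 cm → contributes −0.020106 cm⁴
  hole 3: d = 5.5 cm → contributes −15.225 cm⁴
Total I = 2187.9 cm⁴.

Iy ≈ 2190 cm⁴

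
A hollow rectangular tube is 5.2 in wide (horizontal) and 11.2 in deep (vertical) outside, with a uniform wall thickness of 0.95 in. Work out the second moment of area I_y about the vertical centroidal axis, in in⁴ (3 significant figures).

Split into non-overlapping primitives; take the origin at the lower-left of the bounding box.
Outer rectangle: 5.2 × 11.2, A = 58.24 in², x = 2.6 in, Ī = 131.23 in⁴.
Inner void (subtracted): 3.3 × 9.3, A = 30.69 in², x = 2.6 in, Ī = 27.851 in⁴.
By symmetry the centroid is at mid-width, x̄ = 2.6 in.
All pieces are centred on the vertical centroidal axis, so I = ΣĪ (holes subtracted) = 103.38 in⁴.

I_y ≈ 103 in⁴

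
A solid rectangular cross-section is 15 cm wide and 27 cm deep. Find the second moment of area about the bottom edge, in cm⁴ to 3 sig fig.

I_base ≈ 9.84 × 10⁴ cm⁴

The section: 15 × 27, A = 405 cm², y = 13.5 cm, Ī = 24 604 cm⁴.
Transfer it to a horizontal axis along the bottom face using Ī + A·d² with d = y − 0:
  the section: d = 13.5 cm → contributes +98 415 cm⁴
Total I = 98 415 cm⁴.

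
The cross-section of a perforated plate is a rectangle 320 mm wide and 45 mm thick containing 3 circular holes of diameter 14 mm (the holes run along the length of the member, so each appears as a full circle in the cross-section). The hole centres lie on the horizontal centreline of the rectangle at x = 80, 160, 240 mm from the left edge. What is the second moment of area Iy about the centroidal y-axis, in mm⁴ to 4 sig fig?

Split into non-overlapping primitives; take the origin at the lower-left of the bounding box.
Plate: 320 × 45, A = 14 400 mm², x = 160 mm, Ī = 122 880 000 mm⁴.
Hole 1 (subtracted): ⌀14, A = 153.938 mm², x = 80 mm, Ī = 1885.74 mm⁴.
Hole 2 (subtracted): ⌀14, A = 153.938 mm², x = 160 mm, Ī = 1885.74 mm⁴.
Hole 3 (subtracted): ⌀14, A = 153.938 mm², x = 240 mm, Ī = 1885.74 mm⁴.
By symmetry the centroid is at mid-width, x̄ = 160 mm.
Transfer each piece to the centroidal y-axis using Ī + A·d² with d = x − 160:
  plate: d = 0 mm → contributes +122 880 000 mm⁴
  hole 1: d = -80 mm → contributes −987 089 mm⁴
  hole 2: d = 0 mm → contributes −1885.74 mm⁴
  hole 3: d = 80 mm → contributes −987 089 mm⁴
Total I = 120 903 936 mm⁴.

Iy ≈ 1.209 × 10⁸ mm⁴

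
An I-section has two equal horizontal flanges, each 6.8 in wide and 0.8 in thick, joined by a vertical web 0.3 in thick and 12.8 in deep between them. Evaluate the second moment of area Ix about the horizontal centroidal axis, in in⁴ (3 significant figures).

Decompose the section into non-overlapping parts with the origin at the bottom-left of its bounding rectangle.
Bottom flange: 6.8 × 0.8, A = 5.44 in², y = 0.4 in, Ī = 0.29013 in⁴.
Web: 0.3 × 12.8, A = 3.84 in², y = 7.2 in, Ī = 52.429 in⁴.
Top flange: 6.8 × 0.8, A = 5.44 in², y = 14 in, Ī = 0.29013 in⁴.
By symmetry the centroid is at mid-height, ȳ = 7.2 in.
Transfer each piece to the horizontal centroidal axis using Ī + A·d² with d = y − 7.2:
  bottom flange: d = -6.8 in → contributes +251.84 in⁴
  web: d = 0 in → contributes +52.429 in⁴
  top flange: d = 6.8 in → contributes +251.84 in⁴
Total I = 556.1 in⁴.

Ix ≈ 556 in⁴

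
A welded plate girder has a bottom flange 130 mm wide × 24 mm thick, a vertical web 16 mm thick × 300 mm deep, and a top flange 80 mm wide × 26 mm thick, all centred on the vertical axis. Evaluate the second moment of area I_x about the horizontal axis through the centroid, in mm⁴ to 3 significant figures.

I_x ≈ 1.71 × 10⁸ mm⁴

Treat the section as a set of non-overlapping primitives; coordinates are from the bounding-box lower-left.
Bottom plate: 130 × 24, A = 3 120 mm², y = 12 mm, Ī = 149 760 mm⁴.
Web plate: 16 × 300, A = 4 800 mm², y = 174 mm, Ī = 36 000 000 mm⁴.
Top plate: 80 × 26, A = 2 080 mm², y = 337 mm, Ī = 117 173 mm⁴.
Centroid: ȳ = ΣA·y / ΣA = 157.36 mm.
Transfer each piece to the horizontal axis through the centroid using Ī + A·d² with d = y − 157.36:
  bottom plate: d = -145.36 mm → contributes +66 073 892 mm⁴
  web plate: d = 16.64 mm → contributes +37 329 070 mm⁴
  top plate: d = 179.64 mm → contributes +67 239 875 mm⁴
Total I = 170 642 837 mm⁴.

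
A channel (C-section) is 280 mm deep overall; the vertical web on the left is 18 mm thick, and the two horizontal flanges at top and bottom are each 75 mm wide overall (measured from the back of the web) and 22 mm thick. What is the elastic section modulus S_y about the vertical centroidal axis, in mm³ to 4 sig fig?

Treat the section as a set of non-overlapping primitives; coordinates are from the bounding-box lower-left.
Web: 18 × 280, A = 5 040 mm², x = 9 mm, Ī = 136 080 mm⁴.
Top flange (beyond web): 57 × 22, A = 1 254 mm², x = 46.5 mm, Ī = 339 521 mm⁴.
Bottom flange (beyond web): 57 × 22, A = 1 254 mm², x = 46.5 mm, Ī = 339 521 mm⁴.
Centroid: x̄ = ΣA·x / ΣA = 21.4603 mm.
Transfer each piece to the vertical centroidal axis using Ī + A·d² with d = x − 21.4603:
  web: d = -12.4603 mm → contributes +918 580 mm⁴
  top flange (beyond web): d = 25.0397 mm → contributes +1 125 765 mm⁴
  bottom flange (beyond web): d = 25.0397 mm → contributes +1 125 765 mm⁴
Total I = 3 170 109 mm⁴.
Extreme fibre distance c = 53.5397 mm; S = I/c = 59210.4 mm³.

S_y ≈ 5.921 × 10⁴ mm³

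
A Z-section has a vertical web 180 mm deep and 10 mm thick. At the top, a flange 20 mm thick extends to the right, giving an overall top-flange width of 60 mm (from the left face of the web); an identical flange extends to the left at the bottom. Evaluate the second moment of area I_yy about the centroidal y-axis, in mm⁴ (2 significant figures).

Break the section into simple shapes (no overlaps), measuring from the bottom-left corner of the bounding box.
Web: 10 × 180, A = 1 800 mm², x = 55 mm, Ī = 15 000 mm⁴.
Top flange (beyond web): 50 × 20, A = 1 000 mm², x = 85 mm, Ī = 208 333 mm⁴.
Bottom flange (beyond web): 50 × 20, A = 1 000 mm², x = 25 mm, Ī = 208 333 mm⁴.
Centroid: x̄ = ΣA·x / ΣA = 55 mm.
Transfer each piece to the centroidal y-axis using Ī + A·d² with d = x − 55:
  web: d = 0 mm → contributes +15 000 mm⁴
  top flange (beyond web): d = 30 mm → contributes +1 108 333 mm⁴
  bottom flange (beyond web): d = -30 mm → contributes +1 108 333 mm⁴
Total I = 2 231 667 mm⁴.

I_yy ≈ 2.2 × 10⁶ mm⁴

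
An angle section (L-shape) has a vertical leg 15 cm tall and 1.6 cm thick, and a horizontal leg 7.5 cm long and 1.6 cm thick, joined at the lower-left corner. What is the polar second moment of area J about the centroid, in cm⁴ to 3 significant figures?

J ≈ 884 cm⁴

Treat the section as a set of non-overlapping primitives; coordinates are from the bounding-box lower-left.
Vertical leg: 1.6 × 15, A = 24 cm², y = 7.5 cm, Ī = 450 cm⁴.
Horizontal leg (remainder): 5.9 × 1.6, A = 9.44 cm², y = 0.8 cm, Ī = 2.0139 cm⁴.
Centroid: ȳ = ΣA·y / ΣA = 5.6086 cm.
Transfer each piece to the centroidal x-axis using Ī + A·d² with d = y − 5.6086:
  vertical leg: d = 1.8914 cm → contributes +535.86 cm⁴
  horizontal leg (remainder): d = -4.8086 cm → contributes +220.29 cm⁴
Total I = 756.15 cm⁴.
For the y-axis: x̄ = 1.8586 cm.
Repeating about the centroidal y-axis gives I_y = 127.78 cm⁴.
Polar second moment: J = I_x + I_y = 883.93 cm⁴.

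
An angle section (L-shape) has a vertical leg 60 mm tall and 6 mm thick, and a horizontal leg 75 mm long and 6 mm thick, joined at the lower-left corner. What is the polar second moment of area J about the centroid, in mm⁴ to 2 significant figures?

J ≈ 6.9 × 10⁵ mm⁴

Split into non-overlapping primitives; take the origin at the lower-left of the bounding box.
Vertical leg: 6 × 60, A = 360 mm², y = 30 mm, Ī = 108 000 mm⁴.
Horizontal leg (remainder): 69 × 6, A = 414 mm², y = 3 mm, Ī = 1 242 mm⁴.
Centroid: ȳ = ΣA·y / ΣA = 15.56 mm.
Transfer each piece to the centroidal x-axis using Ī + A·d² with d = y − 15.56:
  vertical leg: d = 14.44 mm → contributes +183 084 mm⁴
  horizontal leg (remainder): d = -12.56 mm → contributes +66 533 mm⁴
Total I = 249 617 mm⁴.
For the y-axis: x̄ = 23.06 mm.
Repeating about the centroidal y-axis gives I_y = 436 119 mm⁴.
Polar second moment: J = I_x + I_y = 685 736 mm⁴.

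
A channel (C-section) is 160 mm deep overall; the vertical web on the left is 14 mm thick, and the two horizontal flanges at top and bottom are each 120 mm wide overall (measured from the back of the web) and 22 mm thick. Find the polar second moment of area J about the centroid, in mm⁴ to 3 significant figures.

J ≈ 3.70 × 10⁷ mm⁴

Decompose the section into non-overlapping parts with the origin at the bottom-left of its bounding rectangle.
Web: 14 × 160, A = 2 240 mm², y = 80 mm, Ī = 4 778 667 mm⁴.
Top flange (beyond web): 106 × 22, A = 2 332 mm², y = 149 mm, Ī = 94 057 mm⁴.
Bottom flange (beyond web): 106 × 22, A = 2 332 mm², y = 11 mm, Ī = 94 057 mm⁴.
By symmetry the centroid is at mid-height, ȳ = 80 mm.
Transfer each piece to the centroidal x-axis using Ī + A·d² with d = y − 80:
  web: d = 0 mm → contributes +4 778 667 mm⁴
  top flange (beyond web): d = 69 mm → contributes +11 196 709 mm⁴
  bottom flange (beyond web): d = -69 mm → contributes +11 196 709 mm⁴
Total I = 27 172 085 mm⁴.
For the y-axis: x̄ = 47.533 mm.
Repeating about the centroidal y-axis gives I_y = 9 851 284 mm⁴.
Polar second moment: J = I_x + I_y = 37 023 369 mm⁴.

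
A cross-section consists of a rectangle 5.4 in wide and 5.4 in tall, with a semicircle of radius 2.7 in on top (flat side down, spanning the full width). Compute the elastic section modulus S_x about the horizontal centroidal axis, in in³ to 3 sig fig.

S_x ≈ 46.0 in³

Split into non-overlapping primitives; take the origin at the lower-left of the bounding box.
Rectangular body: 5.4 × 5.4, A = 29.16 in², y = 2.7 in, Ī = 70.859 in⁴.
Semicircular cap: semicircle r = 2.7, A = 11.451 in², y = 6.5459 in, Ī = 5.8329 in⁴.
Centroid: ȳ = ΣA·y / ΣA = 3.7844 in.
Transfer each piece to the horizontal centroidal axis using Ī + A·d² with d = y − 3.7844:
  rectangular body: d = -1.0844 in → contributes +105.15 in⁴
  semicircular cap: d = 2.7615 in → contributes +93.157 in⁴
Total I = 198.31 in⁴.
Extreme fibre distance c = 4.3156 in; S = I/c = 45.952 in³.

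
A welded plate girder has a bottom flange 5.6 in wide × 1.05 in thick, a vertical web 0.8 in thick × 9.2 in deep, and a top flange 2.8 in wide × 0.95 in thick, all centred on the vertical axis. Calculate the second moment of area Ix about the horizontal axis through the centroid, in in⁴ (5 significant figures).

Ix ≈ 258.20 in⁴

Split into non-overlapping primitives; take the origin at the lower-left of the bounding box.
Bottom plate: 5.6 × 1.05, A = 5.88 in², y = 0.525 in, Ī = 0.540225 in⁴.
Web plate: 0.8 × 9.2, A = 7.36 in², y = 5.65 in, Ī = 51.91253 in⁴.
Top plate: 2.8 × 0.95, A = 2.66 in², y = 10.725 in, Ī = 0.2000542 in⁴.
Centroid: ȳ = ΣA·y / ΣA = 4.603742 in.
Transfer each piece to the horizontal axis through the centroid using Ī + A·d² with d = y − 4.603742:
  bottom plate: d = -4.078742 in → contributes +98.36071 in⁴
  web plate: d = 1.046258 in → contributes +59.9692 in⁴
  top plate: d = 6.121258 in → contributes +99.86972 in⁴
Total I = 258.1996 in⁴.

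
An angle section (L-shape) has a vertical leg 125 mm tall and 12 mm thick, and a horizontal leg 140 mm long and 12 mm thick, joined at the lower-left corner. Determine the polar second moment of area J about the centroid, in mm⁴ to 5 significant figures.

Split into non-overlapping primitives; take the origin at the lower-left of the bounding box.
Vertical leg: 12 × 125, A = 1 500 mm², y = 62.5 mm, Ī = 1 953 125 mm⁴.
Horizontal leg (remainder): 128 × 12, A = 1 536 mm², y = 6 mm, Ī = 18 432 mm⁴.
Centroid: ȳ = ΣA·y / ΣA = 33.91502 mm.
Transfer each piece to the centroidal x-axis using Ī + A·d² with d = y − 33.91502:
  vertical leg: d = 28.58498 mm → contributes +3 178 777 mm⁴
  horizontal leg (remainder): d = -27.91502 mm → contributes +1 215 357 mm⁴
Total I = 4 394 134 mm⁴.
For the y-axis: x̄ = 41.41502 mm.
Repeating about the centroidal y-axis gives I_y = 5 833 729 mm⁴.
Polar second moment: J = I_x + I_y = 10 227 863 mm⁴.

J ≈ 1.0228 × 10⁷ mm⁴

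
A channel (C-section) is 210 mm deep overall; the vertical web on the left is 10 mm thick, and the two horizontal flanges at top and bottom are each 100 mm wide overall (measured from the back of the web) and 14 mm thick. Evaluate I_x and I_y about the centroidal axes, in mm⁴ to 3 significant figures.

I_x ≈ 3.20 × 10⁷ mm⁴, I_y ≈ 4.58 × 10⁶ mm⁴

Break the section into simple shapes (no overlaps), measuring from the bottom-left corner of the bounding box.
Web: 10 × 210, A = 2 100 mm², y = 105 mm, Ī = 7 717 500 mm⁴.
Top flange (beyond web): 90 × 14, A = 1 260 mm², y = 203 mm, Ī = 20 580 mm⁴.
Bottom flange (beyond web): 90 × 14, A = 1 260 mm², y = 7 mm, Ī = 20 580 mm⁴.
By symmetry the centroid is at mid-height, ȳ = 105 mm.
Transfer each piece to the centroidal x-axis using Ī + A·d² with d = y − 105:
  web: d = 0 mm → contributes +7 717 500 mm⁴
  top flange (beyond web): d = 98 mm → contributes +12 121 620 mm⁴
  bottom flange (beyond web): d = -98 mm → contributes +12 121 620 mm⁴
Total I = 31 960 740 mm⁴.
For the y-axis: x̄ = 32.273 mm.
Repeating about the centroidal y-axis gives I_y = 4 582 136 mm⁴.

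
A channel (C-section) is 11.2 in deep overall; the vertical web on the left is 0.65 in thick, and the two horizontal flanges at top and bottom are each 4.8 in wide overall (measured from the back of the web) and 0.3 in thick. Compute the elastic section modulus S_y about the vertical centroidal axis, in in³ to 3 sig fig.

Decompose the section into non-overlapping parts with the origin at the bottom-left of its bounding rectangle.
Web: 0.65 × 11.2, A = 7.28 in², x = 0.325 in, Ī = 0.25632 in⁴.
Top flange (beyond web): 4.15 × 0.3, A = 1.245 in², x = 2.725 in, Ī = 1.7868 in⁴.
Bottom flange (beyond web): 4.15 × 0.3, A = 1.245 in², x = 2.725 in, Ī = 1.7868 in⁴.
Centroid: x̄ = ΣA·x / ΣA = 0.93667 in.
Transfer each piece to the vertical centroidal axis using Ī + A·d² with d = x − 0.93667:
  web: d = -0.61167 in → contributes +2.98 in⁴
  top flange (beyond web): d = 1.7883 in → contributes +5.7685 in⁴
  bottom flange (beyond web): d = 1.7883 in → contributes +5.7685 in⁴
Total I = 14.517 in⁴.
Extreme fibre distance c = 3.8633 in; S = I/c = 3.7577 in³.

S_y ≈ 3.76 in³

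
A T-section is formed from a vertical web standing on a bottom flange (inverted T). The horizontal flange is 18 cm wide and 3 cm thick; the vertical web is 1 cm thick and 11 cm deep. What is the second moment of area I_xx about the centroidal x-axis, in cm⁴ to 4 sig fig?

Decompose the section into non-overlapping parts with the origin at the bottom-left of its bounding rectangle.
Flange: 18 × 3, A = 54 cm², y = 1.5 cm, Ī = 40.5 cm⁴.
Web: 1 × 11, A = 11 cm², y = 8.5 cm, Ī = 110.917 cm⁴.
Centroid: ȳ = ΣA·y / ΣA = 2.68462 cm.
Transfer each piece to the centroidal x-axis using Ī + A·d² with d = y − 2.68462:
  flange: d = -1.18462 cm → contributes +116.279 cm⁴
  web: d = 5.81538 cm → contributes +482.922 cm⁴
Total I = 599.201 cm⁴.

I_xx ≈ 599.2 cm⁴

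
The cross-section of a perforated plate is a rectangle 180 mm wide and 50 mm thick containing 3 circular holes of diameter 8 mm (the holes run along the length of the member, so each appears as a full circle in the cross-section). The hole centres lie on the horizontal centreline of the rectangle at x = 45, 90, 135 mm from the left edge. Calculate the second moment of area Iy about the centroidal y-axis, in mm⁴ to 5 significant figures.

Iy ≈ 2.4096 × 10⁷ mm⁴

Treat the section as a set of non-overlapping primitives; coordinates are from the bounding-box lower-left.
Plate: 180 × 50, A = 9 000 mm², x = 90 mm, Ī = 24 300 000 mm⁴.
Hole 1 (subtracted): ⌀8, A = 50.26548 mm², x = 45 mm, Ī = 201.0619 mm⁴.
Hole 2 (subtracted): ⌀8, A = 50.26548 mm², x = 90 mm, Ī = 201.0619 mm⁴.
Hole 3 (subtracted): ⌀8, A = 50.26548 mm², x = 135 mm, Ī = 201.0619 mm⁴.
By symmetry the centroid is at mid-width, x̄ = 90 mm.
Transfer each piece to the centroidal y-axis using Ī + A·d² with d = x − 90:
  plate: d = 0 mm → contributes +24 300 000 mm⁴
  hole 1: d = -45 mm → contributes −101988.7 mm⁴
  hole 2: d = 0 mm → contributes −201.0619 mm⁴
  hole 3: d = 45 mm → contributes −101988.7 mm⁴
Total I = 24 095 822 mm⁴.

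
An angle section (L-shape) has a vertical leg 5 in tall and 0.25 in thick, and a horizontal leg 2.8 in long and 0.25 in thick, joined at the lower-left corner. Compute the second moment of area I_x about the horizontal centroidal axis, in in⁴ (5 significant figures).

Break the section into simple shapes (no overlaps), measuring from the bottom-left corner of the bounding box.
Vertical leg: 0.25 × 5, A = 1.25 in², y = 2.5 in, Ī = 2.604167 in⁴.
Horizontal leg (remainder): 2.55 × 0.25, A = 0.6375 in², y = 0.125 in, Ī = 0.003320313 in⁴.
Centroid: ȳ = ΣA·y / ΣA = 1.697848 in.
Transfer each piece to the horizontal centroidal axis using Ī + A·d² with d = y − 1.697848:
  vertical leg: d = 0.8021523 in → contributes +3.408477 in⁴
  horizontal leg (remainder): d = -1.572848 in → contributes +1.5804 in⁴
Total I = 4.988877 in⁴.

I_x ≈ 4.9889 in⁴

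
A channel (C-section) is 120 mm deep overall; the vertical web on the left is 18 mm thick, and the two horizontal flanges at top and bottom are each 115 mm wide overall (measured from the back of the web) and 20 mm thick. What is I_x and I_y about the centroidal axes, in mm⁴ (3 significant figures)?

Split into non-overlapping primitives; take the origin at the lower-left of the bounding box.
Web: 18 × 120, A = 2 160 mm², y = 60 mm, Ī = 2 592 000 mm⁴.
Top flange (beyond web): 97 × 20, A = 1 940 mm², y = 110 mm, Ī = 64 667 mm⁴.
Bottom flange (beyond web): 97 × 20, A = 1 940 mm², y = 10 mm, Ī = 64 667 mm⁴.
By symmetry the centroid is at mid-height, ȳ = 60 mm.
Transfer each piece to the centroidal x-axis using Ī + A·d² with d = y − 60:
  web: d = 0 mm → contributes +2 592 000 mm⁴
  top flange (beyond web): d = 50 mm → contributes +4 914 667 mm⁴
  bottom flange (beyond web): d = -50 mm → contributes +4 914 667 mm⁴
Total I = 12 421 333 mm⁴.
For the y-axis: x̄ = 45.937 mm.
Repeating about the centroidal y-axis gives I_y = 7 688 149 mm⁴.

I_x ≈ 1.24 × 10⁷ mm⁴, I_y ≈ 7.69 × 10⁶ mm⁴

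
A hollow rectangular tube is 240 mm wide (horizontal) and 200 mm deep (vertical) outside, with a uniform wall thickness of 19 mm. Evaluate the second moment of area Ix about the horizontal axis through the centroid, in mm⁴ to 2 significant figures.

Ix ≈ 8.8 × 10⁷ mm⁴

Split into non-overlapping primitives; take the origin at the lower-left of the bounding box.
Outer rectangle: 240 × 200, A = 48 000 mm², y = 100 mm, Ī = 160 000 000 mm⁴.
Inner void (subtracted): 202 × 162, A = 32 724 mm², y = 100 mm, Ī = 71 567 388 mm⁴.
By symmetry the centroid is at mid-height, ȳ = 100 mm.
All pieces are centred on the horizontal axis through the centroid, so I = ΣĪ (holes subtracted) = 88 432 612 mm⁴.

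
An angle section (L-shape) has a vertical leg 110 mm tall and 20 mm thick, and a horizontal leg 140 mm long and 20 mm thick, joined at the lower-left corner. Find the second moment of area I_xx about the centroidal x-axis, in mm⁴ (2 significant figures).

I_xx ≈ 4.6 × 10⁶ mm⁴

Treat the section as a set of non-overlapping primitives; coordinates are from the bounding-box lower-left.
Vertical leg: 20 × 110, A = 2 200 mm², y = 55 mm, Ī = 2 218 333 mm⁴.
Horizontal leg (remainder): 120 × 20, A = 2 400 mm², y = 10 mm, Ī = 80 000 mm⁴.
Centroid: ȳ = ΣA·y / ΣA = 31.52 mm.
Transfer each piece to the centroidal x-axis using Ī + A·d² with d = y − 31.52:
  vertical leg: d = 23.48 mm → contributes +3 431 037 mm⁴
  horizontal leg (remainder): d = -21.52 mm → contributes +1 191 645 mm⁴
Total I = 4 622 681 mm⁴.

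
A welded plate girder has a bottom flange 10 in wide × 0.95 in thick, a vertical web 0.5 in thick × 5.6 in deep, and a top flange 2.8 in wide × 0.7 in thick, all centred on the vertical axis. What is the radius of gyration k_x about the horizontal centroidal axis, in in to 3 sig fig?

k_x ≈ 2.45 in

Split into non-overlapping primitives; take the origin at the lower-left of the bounding box.
Bottom plate: 10 × 0.95, A = 9.5 in², y = 0.475 in, Ī = 0.71448 in⁴.
Web plate: 0.5 × 5.6, A = 2.8 in², y = 3.75 in, Ī = 7.3173 in⁴.
Top plate: 2.8 × 0.7, A = 1.96 in², y = 6.9 in, Ī = 0.080033 in⁴.
Centroid: ȳ = ΣA·y / ΣA = 2.0012 in.
Transfer each piece to the horizontal centroidal axis using Ī + A·d² with d = y − 2.0012:
  bottom plate: d = -1.5262 in → contributes +22.841 in⁴
  web plate: d = 1.7488 in → contributes +15.881 in⁴
  top plate: d = 4.8988 in → contributes +47.117 in⁴
Total I = 85.84 in⁴.
Radius of gyration: k = √(I/A) = √(85.84 / 14.26) = 2.4535 in.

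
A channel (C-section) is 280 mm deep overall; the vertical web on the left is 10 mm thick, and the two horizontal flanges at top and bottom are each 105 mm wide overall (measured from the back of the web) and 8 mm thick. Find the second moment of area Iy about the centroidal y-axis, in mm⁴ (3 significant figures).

Split into non-overlapping primitives; take the origin at the lower-left of the bounding box.
Web: 10 × 280, A = 2 800 mm², x = 5 mm, Ī = 23 333 mm⁴.
Top flange (beyond web): 95 × 8, A = 760 mm², x = 57.5 mm, Ī = 571 583 mm⁴.
Bottom flange (beyond web): 95 × 8, A = 760 mm², x = 57.5 mm, Ī = 571 583 mm⁴.
Centroid: x̄ = ΣA·x / ΣA = 23.472 mm.
Transfer each piece to the centroidal y-axis using Ī + A·d² with d = x − 23.472:
  web: d = -18.472 mm → contributes +978 758 mm⁴
  top flange (beyond web): d = 34.028 mm → contributes +1 451 579 mm⁴
  bottom flange (beyond web): d = 34.028 mm → contributes +1 451 579 mm⁴
Total I = 3 881 917 mm⁴.

Iy ≈ 3.88 × 10⁶ mm⁴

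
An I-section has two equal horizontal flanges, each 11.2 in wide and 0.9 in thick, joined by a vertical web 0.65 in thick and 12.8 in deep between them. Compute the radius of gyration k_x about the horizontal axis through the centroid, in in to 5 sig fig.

Split into non-overlapping primitives; take the origin at the lower-left of the bounding box.
Bottom flange: 11.2 × 0.9, A = 10.08 in², y = 0.45 in, Ī = 0.6804 in⁴.
Web: 0.65 × 12.8, A = 8.32 in², y = 7.3 in, Ī = 113.5957 in⁴.
Top flange: 11.2 × 0.9, A = 10.08 in², y = 14.15 in, Ī = 0.6804 in⁴.
By symmetry the centroid is at mid-height, ȳ = 7.3 in.
Transfer each piece to the horizontal axis through the centroid using Ī + A·d² with d = y − 7.3:
  bottom flange: d = -6.85 in → contributes +473.6592 in⁴
  web: d = 0 in → contributes +113.5957 in⁴
  top flange: d = 6.85 in → contributes +473.6592 in⁴
Total I = 1060.914 in⁴.
Radius of gyration: k = √(I/A) = √(1060.914 / 28.48) = 6.103376 in.

k_x ≈ 6.1034 in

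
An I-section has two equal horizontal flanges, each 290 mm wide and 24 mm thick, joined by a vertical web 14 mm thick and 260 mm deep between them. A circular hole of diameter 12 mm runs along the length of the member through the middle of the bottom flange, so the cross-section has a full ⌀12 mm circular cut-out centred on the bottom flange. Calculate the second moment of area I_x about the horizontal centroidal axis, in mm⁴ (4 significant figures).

I_x ≈ 2.996 × 10⁸ mm⁴

Decompose the section into non-overlapping parts with the origin at the bottom-left of its bounding rectangle.
Bottom flange: 290 × 24, A = 6 960 mm², y = 12 mm, Ī = 334 080 mm⁴.
Web: 14 × 260, A = 3 640 mm², y = 154 mm, Ī = 20 505 333 mm⁴.
Top flange: 290 × 24, A = 6 960 mm², y = 296 mm, Ī = 334 080 mm⁴.
Hole (subtracted): ⌀12, A = 113.097 mm², y = 12 mm, Ī = 1017.88 mm⁴.
Centroid: ȳ = ΣA·y / ΣA = 154.92 mm.
Transfer each piece to the horizontal centroidal axis using Ī + A·d² with d = y − 154.92:
  bottom flange: d = -142.92 mm → contributes +142 500 909 mm⁴
  web: d = -0.920497 mm → contributes +20 508 418 mm⁴
  top flange: d = 141.08 mm → contributes +138 861 926 mm⁴
  hole: d = -142.92 mm → contributes −2 311 174 mm⁴
Total I = 299 560 078 mm⁴.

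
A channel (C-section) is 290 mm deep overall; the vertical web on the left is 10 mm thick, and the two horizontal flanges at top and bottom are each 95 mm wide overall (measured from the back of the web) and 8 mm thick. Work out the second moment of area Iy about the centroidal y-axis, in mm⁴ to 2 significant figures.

Treat the section as a set of non-overlapping primitives; coordinates are from the bounding-box lower-left.
Web: 10 × 290, A = 2 900 mm², x = 5 mm, Ī = 24 167 mm⁴.
Top flange (beyond web): 85 × 8, A = 680 mm², x = 52.5 mm, Ī = 409 417 mm⁴.
Bottom flange (beyond web): 85 × 8, A = 680 mm², x = 52.5 mm, Ī = 409 417 mm⁴.
Centroid: x̄ = ΣA·x / ΣA = 20.16 mm.
Transfer each piece to the centroidal y-axis using Ī + A·d² with d = x − 20.16:
  web: d = -15.16 mm → contributes +691 041 mm⁴
  top flange (beyond web): d = 32.34 mm → contributes +1 120 422 mm⁴
  bottom flange (beyond web): d = 32.34 mm → contributes +1 120 422 mm⁴
Total I = 2 931 885 mm⁴.

Iy ≈ 2.9 × 10⁶ mm⁴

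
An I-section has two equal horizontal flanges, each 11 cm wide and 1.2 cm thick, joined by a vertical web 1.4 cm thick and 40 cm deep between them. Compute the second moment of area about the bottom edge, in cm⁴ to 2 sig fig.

I_base ≈ 5.6 × 10⁴ cm⁴

Break the section into simple shapes (no overlaps), measuring from the bottom-left corner of the bounding box.
Bottom flange: 11 × 1.2, A = 13.2 cm², y = 0.6 cm, Ī = 1.584 cm⁴.
Web: 1.4 × 40, A = 56 cm², y = 21.2 cm, Ī = 7 467 cm⁴.
Top flange: 11 × 1.2, A = 13.2 cm², y = 41.8 cm, Ī = 1.584 cm⁴.
Transfer each piece to a horizontal axis along the bottom face using Ī + A·d² with d = y − 0:
  bottom flange: d = 0.6 cm → contributes +6.336 cm⁴
  web: d = 21.2 cm → contributes +32 635 cm⁴
  top flange: d = 41.8 cm → contributes +23 065 cm⁴
Total I = 55 707 cm⁴.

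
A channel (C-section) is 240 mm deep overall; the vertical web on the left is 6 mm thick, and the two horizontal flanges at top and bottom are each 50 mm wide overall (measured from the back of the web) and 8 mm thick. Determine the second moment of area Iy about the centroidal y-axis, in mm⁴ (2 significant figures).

Break the section into simple shapes (no overlaps), measuring from the bottom-left corner of the bounding box.
Web: 6 × 240, A = 1 440 mm², x = 3 mm, Ī = 4 320 mm⁴.
Top flange (beyond web): 44 × 8, A = 352 mm², x = 28 mm, Ī = 56 789 mm⁴.
Bottom flange (beyond web): 44 × 8, A = 352 mm², x = 28 mm, Ī = 56 789 mm⁴.
Centroid: x̄ = ΣA·x / ΣA = 11.21 mm.
Transfer each piece to the centroidal y-axis using Ī + A·d² with d = x − 11.21:
  web: d = -8.209 mm → contributes +101 357 mm⁴
  top flange (beyond web): d = 16.79 mm → contributes +156 032 mm⁴
  bottom flange (beyond web): d = 16.79 mm → contributes +156 032 mm⁴
Total I = 413 421 mm⁴.

Iy ≈ 4.1 × 10⁵ mm⁴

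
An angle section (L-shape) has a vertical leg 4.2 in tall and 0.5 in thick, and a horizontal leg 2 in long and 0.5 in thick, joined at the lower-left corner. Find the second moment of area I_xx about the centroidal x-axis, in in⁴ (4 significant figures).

I_xx ≈ 4.994 in⁴

Split into non-overlapping primitives; take the origin at the lower-left of the bounding box.
Vertical leg: 0.5 × 4.2, A = 2.1 in², y = 2.1 in, Ī = 3.087 in⁴.
Horizontal leg (remainder): 1.5 × 0.5, A = 0.75 in², y = 0.25 in, Ī = 0.015625 in⁴.
Centroid: ȳ = ΣA·y / ΣA = 1.61316 in.
Transfer each piece to the centroidal x-axis using Ī + A·d² with d = y − 1.61316:
  vertical leg: d = 0.486842 in → contributes +3.58473 in⁴
  horizontal leg (remainder): d = -1.36316 in → contributes +1.40927 in⁴
Total I = 4.99401 in⁴.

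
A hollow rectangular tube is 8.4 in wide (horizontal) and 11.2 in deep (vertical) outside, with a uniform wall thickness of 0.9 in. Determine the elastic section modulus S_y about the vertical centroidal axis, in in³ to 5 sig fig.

S_y ≈ 78.092 in³

Split into non-overlapping primitives; take the origin at the lower-left of the bounding box.
Outer rectangle: 8.4 × 11.2, A = 94.08 in², x = 4.2 in, Ī = 553.1904 in⁴.
Inner void (subtracted): 6.6 × 9.4, A = 62.04 in², x = 4.2 in, Ī = 225.2052 in⁴.
By symmetry the centroid is at mid-width, x̄ = 4.2 in.
All pieces are centred on the vertical centroidal axis, so I = ΣĪ (holes subtracted) = 327.9852 in⁴.
Extreme fibre distance c = 4.2 in; S = I/c = 78.09171 in³.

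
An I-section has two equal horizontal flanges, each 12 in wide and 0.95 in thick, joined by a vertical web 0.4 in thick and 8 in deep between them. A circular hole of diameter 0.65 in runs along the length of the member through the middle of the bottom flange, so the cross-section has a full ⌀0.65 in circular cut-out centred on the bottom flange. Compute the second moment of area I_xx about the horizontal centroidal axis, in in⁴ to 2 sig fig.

Treat the section as a set of non-overlapping primitives; coordinates are from the bounding-box lower-left.
Bottom flange: 12 × 0.95, A = 11.4 in², y = 0.475 in, Ī = 0.8574 in⁴.
Web: 0.4 × 8, A = 3.2 in², y = 4.95 in, Ī = 17.07 in⁴.
Top flange: 12 × 0.95, A = 11.4 in², y = 9.425 in, Ī = 0.8574 in⁴.
Hole (subtracted): ⌀0.65, A = 0.3318 in², y = 0.475 in, Ī = 0.008762 in⁴.
Centroid: ȳ = ΣA·y / ΣA = 5.008 in.
Transfer each piece to the horizontal centroidal axis using Ī + A·d² with d = y − 5.008:
  bottom flange: d = -4.533 in → contributes +235.1 in⁴
  web: d = -0.05785 in → contributes +17.08 in⁴
  top flange: d = 4.417 in → contributes +223.3 in⁴
  hole: d = -4.533 in → contributes −6.827 in⁴
Total I = 468.6 in⁴.

I_xx ≈ 470 in⁴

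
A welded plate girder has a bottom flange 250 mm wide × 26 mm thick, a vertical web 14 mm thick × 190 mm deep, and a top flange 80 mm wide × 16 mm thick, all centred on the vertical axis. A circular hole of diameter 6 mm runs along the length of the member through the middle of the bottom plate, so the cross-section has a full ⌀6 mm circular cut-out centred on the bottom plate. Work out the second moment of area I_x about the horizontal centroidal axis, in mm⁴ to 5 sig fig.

I_x ≈ 6.6572 × 10⁷ mm⁴

Split into non-overlapping primitives; take the origin at the lower-left of the bounding box.
Bottom plate: 250 × 26, A = 6 500 mm², y = 13 mm, Ī = 366166.7 mm⁴.
Web plate: 14 × 190, A = 2 660 mm², y = 121 mm, Ī = 8 002 167 mm⁴.
Top plate: 80 × 16, A = 1 280 mm², y = 224 mm, Ī = 27306.67 mm⁴.
Hole (subtracted): ⌀6, A = 28.27433 mm², y = 13 mm, Ī = 63.61725 mm⁴.
Centroid: ȳ = ΣA·y / ΣA = 66.53195 mm.
Transfer each piece to the horizontal centroidal axis using Ī + A·d² with d = y − 66.53195:
  bottom plate: d = -53.53195 mm → contributes +18 993 021 mm⁴
  web plate: d = 54.46805 mm → contributes +15 893 770 mm⁴
  top plate: d = 157.468 mm → contributes +31 766 425 mm⁴
  hole: d = -53.53195 mm → contributes −81088.52 mm⁴
Total I = 66 572 128 mm⁴.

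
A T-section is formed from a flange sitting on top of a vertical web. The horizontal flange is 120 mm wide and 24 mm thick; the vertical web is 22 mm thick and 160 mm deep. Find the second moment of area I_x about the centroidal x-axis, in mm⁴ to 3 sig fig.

I_x ≈ 2.11 × 10⁷ mm⁴

Split into non-overlapping primitives; take the origin at the lower-left of the bounding box.
Flange: 120 × 24, A = 2 880 mm², y = 172 mm, Ī = 138 240 mm⁴.
Web: 22 × 160, A = 3 520 mm², y = 80 mm, Ī = 7 509 333 mm⁴.
Centroid: ȳ = ΣA·y / ΣA = 121.4 mm.
Transfer each piece to the centroidal x-axis using Ī + A·d² with d = y − 121.4:
  flange: d = 50.6 mm → contributes +7 512 077 mm⁴
  web: d = -41.4 mm → contributes +13 542 473 mm⁴
Total I = 21 054 549 mm⁴.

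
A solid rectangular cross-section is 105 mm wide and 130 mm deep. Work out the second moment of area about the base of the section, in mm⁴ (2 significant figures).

I_base ≈ 7.7 × 10⁷ mm⁴

The section: 105 × 130, A = 13 650 mm², y = 65 mm, Ī = 19 223 750 mm⁴.
Transfer it to a horizontal axis along the bottom face using Ī + A·d² with d = y − 0:
  the section: d = 65 mm → contributes +76 895 000 mm⁴
Total I = 76 895 000 mm⁴.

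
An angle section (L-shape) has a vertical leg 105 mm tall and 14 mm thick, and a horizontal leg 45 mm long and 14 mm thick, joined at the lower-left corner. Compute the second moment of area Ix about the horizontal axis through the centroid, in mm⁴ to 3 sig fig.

Decompose the section into non-overlapping parts with the origin at the bottom-left of its bounding rectangle.
Vertical leg: 14 × 105, A = 1 470 mm², y = 52.5 mm, Ī = 1 350 563 mm⁴.
Horizontal leg (remainder): 31 × 14, A = 434 mm², y = 7 mm, Ī = 7088.7 mm⁴.
Centroid: ȳ = ΣA·y / ΣA = 42.129 mm.
Transfer each piece to the horizontal axis through the centroid using Ī + A·d² with d = y − 42.129:
  vertical leg: d = 10.371 mm → contributes +1 508 682 mm⁴
  horizontal leg (remainder): d = -35.129 mm → contributes +542 655 mm⁴
Total I = 2 051 337 mm⁴.

Ix ≈ 2.05 × 10⁶ mm⁴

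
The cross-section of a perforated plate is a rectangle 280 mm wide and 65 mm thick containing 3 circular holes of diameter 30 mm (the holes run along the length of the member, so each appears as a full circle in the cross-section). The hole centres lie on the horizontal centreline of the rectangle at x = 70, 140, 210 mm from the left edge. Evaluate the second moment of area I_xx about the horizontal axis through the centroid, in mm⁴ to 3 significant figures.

I_xx ≈ 6.29 × 10⁶ mm⁴

Decompose the section into non-overlapping parts with the origin at the bottom-left of its bounding rectangle.
Plate: 280 × 65, A = 18 200 mm², y = 32.5 mm, Ī = 6 407 917 mm⁴.
Hole 1 (subtracted): ⌀30, A = 706.86 mm², y = 32.5 mm, Ī = 39 761 mm⁴.
Hole 2 (subtracted): ⌀30, A = 706.86 mm², y = 32.5 mm, Ī = 39 761 mm⁴.
Hole 3 (subtracted): ⌀30, A = 706.86 mm², y = 32.5 mm, Ī = 39 761 mm⁴.
By symmetry the centroid is at mid-height, ȳ = 32.5 mm.
All pieces are centred on the horizontal axis through the centroid, so I = ΣĪ (holes subtracted) = 6 288 634 mm⁴.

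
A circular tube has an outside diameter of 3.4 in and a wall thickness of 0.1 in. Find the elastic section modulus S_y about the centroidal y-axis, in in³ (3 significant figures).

S_y ≈ 0.831 in³

Decompose the section into non-overlapping parts with the origin at the bottom-left of its bounding rectangle.
Outer circle: ⌀3.4, A = 9.0792 in², x = 1.7 in, Ī = 6.5597 in⁴.
Bore (subtracted): ⌀3.2, A = 8.0425 in², x = 1.7 in, Ī = 5.1472 in⁴.
By symmetry the centroid is at mid-width, x̄ = 1.7 in.
All pieces are centred on the centroidal y-axis, so I = ΣĪ (holes subtracted) = 1.4125 in⁴.
Extreme fibre distance c = 1.7 in; S = I/c = 0.83091 in³.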